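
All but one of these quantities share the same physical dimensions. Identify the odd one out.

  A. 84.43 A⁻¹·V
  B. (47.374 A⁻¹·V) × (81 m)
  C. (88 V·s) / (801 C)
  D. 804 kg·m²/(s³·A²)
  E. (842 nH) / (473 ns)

B.

Work out the base dimensions of each:
  A. V·A⁻¹ = J·C⁻¹·A⁻¹ = kg·m²·s⁻³·A⁻²
  B. [kg·m²·s⁻³·A⁻²] · [m] = kg·m³·s⁻³·A⁻²
  C. [kg·m²·s⁻²·A⁻¹] / [s·A] = kg·m²·s⁻³·A⁻²
  D. kg·m²·s⁻³·A⁻²
  E. [kg·m²·s⁻²·A⁻²] / [s] = kg·m²·s⁻³·A⁻²
All reduce to kg·m²·s⁻³·A⁻² except B., which is kg·m³·s⁻³·A⁻².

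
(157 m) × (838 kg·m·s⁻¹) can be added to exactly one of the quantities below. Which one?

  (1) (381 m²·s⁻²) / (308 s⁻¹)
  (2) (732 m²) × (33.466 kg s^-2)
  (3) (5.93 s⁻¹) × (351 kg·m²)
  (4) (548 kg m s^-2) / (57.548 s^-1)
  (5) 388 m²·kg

(3)

Reference: [m] · [kg·m·s⁻¹] = kg·m²·s⁻¹.
Each option:
  (1) [m²·s⁻²] / [s⁻¹] = m²·s⁻¹
  (2) [m²] · [kg·s⁻²] = kg·m²·s⁻²
  (3) [s⁻¹] · [kg·m²] = kg·m²·s⁻¹  ← same
  (4) [kg·m·s⁻²] / [s⁻¹] = kg·m·s⁻¹
  (5) kg·m²
Only (3) matches kg·m²·s⁻¹.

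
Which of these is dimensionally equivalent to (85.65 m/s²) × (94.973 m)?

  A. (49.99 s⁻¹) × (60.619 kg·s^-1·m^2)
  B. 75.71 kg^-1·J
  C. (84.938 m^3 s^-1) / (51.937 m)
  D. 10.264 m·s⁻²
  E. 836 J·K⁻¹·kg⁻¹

B.

Reference: [m·s⁻²] · [m] = m²·s⁻².
Each option:
  A. [s⁻¹] · [kg·m²·s⁻¹] = kg·m²·s⁻²
  B. J·kg⁻¹ = N·m·kg⁻¹ = m²·s⁻²  ← same
  C. [m³·s⁻¹] / [m] = m²·s⁻¹
  D. m·s⁻²
  E. J·kg⁻¹·K⁻¹ = N·m·kg⁻¹·K⁻¹ = m²·s⁻²·K⁻¹
Only B. matches m²·s⁻².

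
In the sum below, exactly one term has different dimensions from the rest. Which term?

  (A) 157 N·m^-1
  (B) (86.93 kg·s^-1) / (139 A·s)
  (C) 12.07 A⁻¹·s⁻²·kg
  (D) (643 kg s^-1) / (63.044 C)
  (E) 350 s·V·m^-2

(A)

Work out the base dimensions of each:
  (A) N·m⁻¹ = kg·m·s⁻²·m⁻¹ = kg·s⁻²
  (B) [kg·s⁻¹] / [s·A] = kg·s⁻²·A⁻¹
  (C) kg·s⁻²·A⁻¹
  (D) [kg·s⁻¹] / [s·A] = kg·s⁻²·A⁻¹
  (E) V·s·m⁻² = J·C⁻¹·s·m⁻² = kg·s⁻²·A⁻¹
All reduce to kg·s⁻²·A⁻¹ except (A), which is kg·s⁻².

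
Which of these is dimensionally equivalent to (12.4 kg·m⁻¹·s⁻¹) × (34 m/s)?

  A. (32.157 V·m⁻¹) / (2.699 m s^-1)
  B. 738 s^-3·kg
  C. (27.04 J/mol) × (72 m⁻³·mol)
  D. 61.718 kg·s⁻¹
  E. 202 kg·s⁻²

E.

Reference: [kg·m⁻¹·s⁻¹] · [m·s⁻¹] = kg·s⁻².
Each option:
  A. [kg·m·s⁻³·A⁻¹] / [m·s⁻¹] = kg·s⁻²·A⁻¹
  B. kg·s⁻³
  C. [kg·m²·s⁻²·mol⁻¹] · [m⁻³·mol] = kg·m⁻¹·s⁻²
  D. kg·s⁻¹
  E. kg·s⁻²  ← same
Only E. matches kg·s⁻².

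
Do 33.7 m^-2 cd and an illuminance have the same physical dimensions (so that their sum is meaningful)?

Reduce each to base SI dimensions:
  33.7 m^-2 cd:  m⁻²·cd
  an illuminance:  [illuminance] = m⁻²·cd
Both are m⁻²·cd, so they have the same dimensions and can be added.

Yes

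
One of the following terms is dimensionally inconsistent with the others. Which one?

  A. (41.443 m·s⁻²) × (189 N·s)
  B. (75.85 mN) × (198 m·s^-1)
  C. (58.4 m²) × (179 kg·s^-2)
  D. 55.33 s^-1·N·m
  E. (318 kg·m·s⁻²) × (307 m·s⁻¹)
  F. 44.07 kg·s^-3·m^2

Work out the base dimensions of each:
  A. [m·s⁻²] · [kg·m·s⁻¹] = kg·m²·s⁻³
  B. [kg·m·s⁻²] · [m·s⁻¹] = kg·m²·s⁻³
  C. [m²] · [kg·s⁻²] = kg·m²·s⁻²
  D. N·m·s⁻¹ = kg·m·s⁻²·m·s⁻¹ = kg·m²·s⁻³
  E. [kg·m·s⁻²] · [m·s⁻¹] = kg·m²·s⁻³
  F. kg·m²·s⁻³
All reduce to kg·m²·s⁻³ except C., which is kg·m²·s⁻².

C.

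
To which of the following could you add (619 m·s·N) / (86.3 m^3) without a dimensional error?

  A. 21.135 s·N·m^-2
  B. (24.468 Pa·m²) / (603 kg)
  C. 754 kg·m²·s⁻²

Reference: [kg·m²·s⁻¹] / [m³] = kg·m⁻¹·s⁻¹.
Each option:
  A. N·s·m⁻² = kg·m·s⁻²·s·m⁻² = kg·m⁻¹·s⁻¹  ← same
  B. [kg·m·s⁻²] / [kg] = m·s⁻²
  C. kg·m²·s⁻²
Only A. matches kg·m⁻¹·s⁻¹.

A.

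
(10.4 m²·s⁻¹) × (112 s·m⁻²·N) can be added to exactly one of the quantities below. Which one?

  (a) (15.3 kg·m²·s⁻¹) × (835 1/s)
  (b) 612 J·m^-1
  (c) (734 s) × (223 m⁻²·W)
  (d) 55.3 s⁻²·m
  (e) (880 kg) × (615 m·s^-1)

(b)

Reference: [m²·s⁻¹] · [kg·m⁻¹·s⁻¹] = kg·m·s⁻².
Each option:
  (a) [kg·m²·s⁻¹] · [s⁻¹] = kg·m²·s⁻²
  (b) J·m⁻¹ = N·m·m⁻¹ = kg·m·s⁻²  ← same
  (c) [s] · [kg·s⁻³] = kg·s⁻²
  (d) m·s⁻²
  (e) [kg] · [m·s⁻¹] = kg·m·s⁻¹
Only (b) matches kg·m·s⁻².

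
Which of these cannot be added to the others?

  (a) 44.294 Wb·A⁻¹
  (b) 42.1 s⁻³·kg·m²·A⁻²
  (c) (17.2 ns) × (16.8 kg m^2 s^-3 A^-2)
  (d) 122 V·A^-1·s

(b)

In SI base units:
  (a) Wb·A⁻¹ = V·s·A⁻¹ = kg·m²·s⁻²·A⁻²
  (b) kg·m²·s⁻³·A⁻²
  (c) [s] · [kg·m²·s⁻³·A⁻²] = kg·m²·s⁻²·A⁻²
  (d) V·s·A⁻¹ = J·C⁻¹·s·A⁻¹ = kg·m²·s⁻²·A⁻²
All reduce to kg·m²·s⁻²·A⁻² except (b), which is kg·m²·s⁻³·A⁻².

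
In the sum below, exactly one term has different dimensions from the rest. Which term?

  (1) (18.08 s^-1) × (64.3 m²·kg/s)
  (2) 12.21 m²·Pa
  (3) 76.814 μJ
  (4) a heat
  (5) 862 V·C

Expand each in SI base units:
  (1) [s⁻¹] · [kg·m²·s⁻¹] = kg·m²·s⁻²
  (2) Pa·m² = N·m⁻²·m² = kg·m·s⁻²
  (3) J = N·m = kg·m²·s⁻²
  (4) [heat] = kg·m²·s⁻²
  (5) C·V = s·A·J·C⁻¹ = kg·m²·s⁻²
All reduce to kg·m²·s⁻² except (2), which is kg·m·s⁻².

(2)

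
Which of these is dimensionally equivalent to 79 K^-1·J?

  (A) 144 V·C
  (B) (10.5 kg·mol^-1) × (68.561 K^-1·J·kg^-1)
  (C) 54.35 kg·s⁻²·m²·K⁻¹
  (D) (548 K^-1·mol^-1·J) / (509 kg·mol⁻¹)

(C)

Reference: J·K⁻¹ = N·m·K⁻¹ = kg·m²·s⁻²·K⁻¹.
Each option:
  (A) C·V = s·A·J·C⁻¹ = kg·m²·s⁻²
  (B) [kg·mol⁻¹] · [m²·s⁻²·K⁻¹] = kg·m²·s⁻²·K⁻¹·mol⁻¹
  (C) kg·m²·s⁻²·K⁻¹  ← same
  (D) [kg·m²·s⁻²·K⁻¹·mol⁻¹] / [kg·mol⁻¹] = m²·s⁻²·K⁻¹
Only (C) matches kg·m²·s⁻²·K⁻¹.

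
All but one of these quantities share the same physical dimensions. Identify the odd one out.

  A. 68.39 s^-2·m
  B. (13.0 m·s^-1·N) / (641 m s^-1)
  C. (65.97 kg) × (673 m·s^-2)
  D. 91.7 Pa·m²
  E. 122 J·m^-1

Work out the base dimensions of each:
  A. m·s⁻²
  B. [kg·m²·s⁻³] / [m·s⁻¹] = kg·m·s⁻²
  C. [kg] · [m·s⁻²] = kg·m·s⁻²
  D. Pa·m² = N·m⁻²·m² = kg·m·s⁻²
  E. J·m⁻¹ = N·m·m⁻¹ = kg·m·s⁻²
All reduce to kg·m·s⁻² except A., which is m·s⁻².

A.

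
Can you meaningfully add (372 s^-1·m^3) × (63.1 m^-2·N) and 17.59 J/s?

Yes

Expand each in SI base units:
  (372 s^-1·m^3) × (63.1 m^-2·N):  [m³·s⁻¹] · [kg·m⁻¹·s⁻²] = kg·m²·s⁻³
  17.59 J/s:  J·s⁻¹ = N·m·s⁻¹ = kg·m²·s⁻³
Both are kg·m²·s⁻³, so they have the same dimensions and can be added.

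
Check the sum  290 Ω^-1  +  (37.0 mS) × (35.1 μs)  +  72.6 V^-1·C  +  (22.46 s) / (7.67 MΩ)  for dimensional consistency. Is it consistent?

No

In SI base units:
  290 Ω^-1:  Ω⁻¹ = (V·A⁻¹)⁻¹ = kg⁻¹·m⁻²·s³·A²
  (37.0 mS) × (35.1 μs):  [kg⁻¹·m⁻²·s³·A²] · [s] = kg⁻¹·m⁻²·s⁴·A²
  72.6 V^-1·C:  C·V⁻¹ = s·A·(J·C⁻¹)⁻¹ = kg⁻¹·m⁻²·s⁴·A²
  (22.46 s) / (7.67 MΩ):  [s] / [kg·m²·s⁻³·A⁻²] = kg⁻¹·m⁻²·s⁴·A²
The terms do not share a single dimension (kg⁻¹·m⁻²·s³·A² vs kg⁻¹·m⁻²·s⁴·A²).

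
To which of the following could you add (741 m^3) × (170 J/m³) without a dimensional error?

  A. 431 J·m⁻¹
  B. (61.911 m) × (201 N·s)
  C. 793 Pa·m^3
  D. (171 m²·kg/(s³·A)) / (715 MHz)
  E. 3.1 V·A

Reference: [m³] · [kg·m⁻¹·s⁻²] = kg·m²·s⁻².
Each option:
  A. J·m⁻¹ = N·m·m⁻¹ = kg·m·s⁻²
  B. [m] · [kg·m·s⁻¹] = kg·m²·s⁻¹
  C. Pa·m³ = N·m⁻²·m³ = kg·m²·s⁻²  ← same
  D. [kg·m²·s⁻³·A⁻¹] / [s⁻¹] = kg·m²·s⁻²·A⁻¹
  E. V·A = J·C⁻¹·A = kg·m²·s⁻³
Only C. matches kg·m²·s⁻².

C.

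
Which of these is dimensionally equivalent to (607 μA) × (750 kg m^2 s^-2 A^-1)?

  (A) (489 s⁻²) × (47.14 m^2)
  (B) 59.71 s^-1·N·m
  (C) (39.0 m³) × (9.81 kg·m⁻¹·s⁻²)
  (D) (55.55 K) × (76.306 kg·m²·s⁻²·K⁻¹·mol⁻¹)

(C)

Reference: [A] · [kg·m²·s⁻²·A⁻¹] = kg·m²·s⁻².
Each option:
  (A) [s⁻²] · [m²] = m²·s⁻²
  (B) N·m·s⁻¹ = kg·m·s⁻²·m·s⁻¹ = kg·m²·s⁻³
  (C) [m³] · [kg·m⁻¹·s⁻²] = kg·m²·s⁻²  ← same
  (D) [K] · [kg·m²·s⁻²·K⁻¹·mol⁻¹] = kg·m²·s⁻²·mol⁻¹
Only (C) matches kg·m²·s⁻².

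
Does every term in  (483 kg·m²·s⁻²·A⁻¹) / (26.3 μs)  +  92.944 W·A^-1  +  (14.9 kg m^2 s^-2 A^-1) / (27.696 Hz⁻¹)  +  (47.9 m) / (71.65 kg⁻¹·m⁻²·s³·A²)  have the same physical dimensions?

No

Dimensions:
  (483 kg·m²·s⁻²·A⁻¹) / (26.3 μs):  [kg·m²·s⁻²·A⁻¹] / [s] = kg·m²·s⁻³·A⁻¹
  92.944 W·A^-1:  W·A⁻¹ = J·s⁻¹·A⁻¹ = kg·m²·s⁻³·A⁻¹
  (14.9 kg m^2 s^-2 A^-1) / (27.696 Hz⁻¹):  [kg·m²·s⁻²·A⁻¹] / [s] = kg·m²·s⁻³·A⁻¹
  (47.9 m) / (71.65 kg⁻¹·m⁻²·s³·A²):  [m] / [kg⁻¹·m⁻²·s³·A²] = kg·m³·s⁻³·A⁻²
The terms do not share a single dimension (kg·m²·s⁻³·A⁻¹ vs kg·m³·s⁻³·A⁻²).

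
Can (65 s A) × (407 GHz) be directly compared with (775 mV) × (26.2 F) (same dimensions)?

Reduce each to base SI dimensions:
  (65 s A) × (407 GHz):  [s·A] · [s⁻¹] = A
  (775 mV) × (26.2 F):  [kg·m²·s⁻³·A⁻¹] · [kg⁻¹·m⁻²·s⁴·A²] = s·A
A ≠ s·A, so they cannot be added.

No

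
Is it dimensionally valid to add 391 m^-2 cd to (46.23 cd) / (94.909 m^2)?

Yes

In SI base units:
  391 m^-2 cd:  m⁻²·cd
  (46.23 cd) / (94.909 m^2):  [cd] / [m²] = m⁻²·cd
Both are m⁻²·cd, so they have the same dimensions and can be added.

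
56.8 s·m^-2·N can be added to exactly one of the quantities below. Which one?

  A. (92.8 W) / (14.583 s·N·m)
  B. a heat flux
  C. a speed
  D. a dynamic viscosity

Reference: N·s·m⁻² = kg·m·s⁻²·s·m⁻² = kg·m⁻¹·s⁻¹.
Each option:
  A. [kg·m²·s⁻³] / [kg·m²·s⁻¹] = s⁻²
  B. [heat flux] = kg·s⁻³
  C. [speed] = m·s⁻¹
  D. [dynamic viscosity] = kg·m⁻¹·s⁻¹  ← same
Only D. matches kg·m⁻¹·s⁻¹.

D.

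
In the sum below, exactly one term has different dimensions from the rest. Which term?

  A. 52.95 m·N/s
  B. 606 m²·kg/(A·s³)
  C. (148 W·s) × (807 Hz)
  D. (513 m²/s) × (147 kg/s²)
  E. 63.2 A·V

B.

Dimensions:
  A. N·m·s⁻¹ = kg·m·s⁻²·m·s⁻¹ = kg·m²·s⁻³
  B. kg·m²·s⁻³·A⁻¹
  C. [kg·m²·s⁻²] · [s⁻¹] = kg·m²·s⁻³
  D. [m²·s⁻¹] · [kg·s⁻²] = kg·m²·s⁻³
  E. V·A = J·C⁻¹·A = kg·m²·s⁻³
All reduce to kg·m²·s⁻³ except B., which is kg·m²·s⁻³·A⁻¹.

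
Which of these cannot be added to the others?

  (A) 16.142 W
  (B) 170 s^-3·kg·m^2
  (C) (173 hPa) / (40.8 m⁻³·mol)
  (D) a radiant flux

Expand each in SI base units:
  (A) W = J·s⁻¹ = kg·m²·s⁻³
  (B) kg·m²·s⁻³
  (C) [kg·m⁻¹·s⁻²] / [m⁻³·mol] = kg·m²·s⁻²·mol⁻¹
  (D) [radiant flux] = kg·m²·s⁻³
All reduce to kg·m²·s⁻³ except (C), which is kg·m²·s⁻²·mol⁻¹.

(C)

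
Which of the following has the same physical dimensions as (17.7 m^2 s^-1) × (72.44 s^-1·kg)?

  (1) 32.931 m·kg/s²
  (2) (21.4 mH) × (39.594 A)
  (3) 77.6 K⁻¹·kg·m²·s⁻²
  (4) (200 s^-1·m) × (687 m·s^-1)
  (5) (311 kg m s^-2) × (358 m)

(5)

Reference: [m²·s⁻¹] · [kg·s⁻¹] = kg·m²·s⁻².
Each option:
  (1) kg·m·s⁻²
  (2) [kg·m²·s⁻²·A⁻²] · [A] = kg·m²·s⁻²·A⁻¹
  (3) kg·m²·s⁻²·K⁻¹
  (4) [m·s⁻¹] · [m·s⁻¹] = m²·s⁻²
  (5) [kg·m·s⁻²] · [m] = kg·m²·s⁻²  ← same
Only (5) matches kg·m²·s⁻².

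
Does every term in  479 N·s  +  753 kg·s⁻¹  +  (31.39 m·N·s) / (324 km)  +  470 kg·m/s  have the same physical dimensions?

No

Expand each in SI base units:
  479 N·s:  N·s = kg·m·s⁻²·s = kg·m·s⁻¹
  753 kg·s⁻¹:  kg·s⁻¹
  (31.39 m·N·s) / (324 km):  [kg·m²·s⁻¹] / [m] = kg·m·s⁻¹
  470 kg·m/s:  kg·m·s⁻¹
The terms do not share a single dimension (kg·m·s⁻¹ vs kg·s⁻¹).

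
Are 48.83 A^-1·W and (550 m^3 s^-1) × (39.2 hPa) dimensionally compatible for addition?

No

Dimensions:
  48.83 A^-1·W:  W·A⁻¹ = J·s⁻¹·A⁻¹ = kg·m²·s⁻³·A⁻¹
  (550 m^3 s^-1) × (39.2 hPa):  [m³·s⁻¹] · [kg·m⁻¹·s⁻²] = kg·m²·s⁻³
kg·m²·s⁻³·A⁻¹ ≠ kg·m²·s⁻³, so they cannot be added.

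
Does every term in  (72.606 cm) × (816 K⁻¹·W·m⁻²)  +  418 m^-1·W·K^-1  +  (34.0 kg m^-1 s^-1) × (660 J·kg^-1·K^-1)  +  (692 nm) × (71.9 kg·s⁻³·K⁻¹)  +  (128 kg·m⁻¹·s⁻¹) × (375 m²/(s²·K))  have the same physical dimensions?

Expand each in SI base units:
  (72.606 cm) × (816 K⁻¹·W·m⁻²):  [m] · [kg·s⁻³·K⁻¹] = kg·m·s⁻³·K⁻¹
  418 m^-1·W·K^-1:  W·m⁻¹·K⁻¹ = J·s⁻¹·m⁻¹·K⁻¹ = kg·m·s⁻³·K⁻¹
  (34.0 kg m^-1 s^-1) × (660 J·kg^-1·K^-1):  [kg·m⁻¹·s⁻¹] · [m²·s⁻²·K⁻¹] = kg·m·s⁻³·K⁻¹
  (692 nm) × (71.9 kg·s⁻³·K⁻¹):  [m] · [kg·s⁻³·K⁻¹] = kg·m·s⁻³·K⁻¹
  (128 kg·m⁻¹·s⁻¹) × (375 m²/(s²·K)):  [kg·m⁻¹·s⁻¹] · [m²·s⁻²·K⁻¹] = kg·m·s⁻³·K⁻¹
Every term reduces to kg·m·s⁻³·K⁻¹.

Yes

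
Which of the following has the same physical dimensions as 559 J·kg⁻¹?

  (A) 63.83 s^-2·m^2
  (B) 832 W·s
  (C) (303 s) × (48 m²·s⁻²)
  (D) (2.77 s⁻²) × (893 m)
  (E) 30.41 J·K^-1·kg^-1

Reference: J·kg⁻¹ = N·m·kg⁻¹ = m²·s⁻².
Each option:
  (A) m²·s⁻²  ← same
  (B) W·s = J·s⁻¹·s = kg·m²·s⁻²
  (C) [s] · [m²·s⁻²] = m²·s⁻¹
  (D) [s⁻²] · [m] = m·s⁻²
  (E) J·kg⁻¹·K⁻¹ = N·m·kg⁻¹·K⁻¹ = m²·s⁻²·K⁻¹
Only (A) matches m²·s⁻².

(A)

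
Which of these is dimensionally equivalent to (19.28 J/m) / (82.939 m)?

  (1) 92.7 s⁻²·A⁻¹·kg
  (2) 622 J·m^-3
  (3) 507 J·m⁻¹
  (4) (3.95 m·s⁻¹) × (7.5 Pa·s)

Reference: [kg·m·s⁻²] / [m] = kg·s⁻².
Each option:
  (1) kg·s⁻²·A⁻¹
  (2) J·m⁻³ = N·m·m⁻³ = kg·m⁻¹·s⁻²
  (3) J·m⁻¹ = N·m·m⁻¹ = kg·m·s⁻²
  (4) [m·s⁻¹] · [kg·m⁻¹·s⁻¹] = kg·s⁻²  ← same
Only (4) matches kg·s⁻².

(4)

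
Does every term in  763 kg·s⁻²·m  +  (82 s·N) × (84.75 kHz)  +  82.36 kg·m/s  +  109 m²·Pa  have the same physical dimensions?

No

Work out the base dimensions of each:
  763 kg·s⁻²·m:  kg·m·s⁻²
  (82 s·N) × (84.75 kHz):  [kg·m·s⁻¹] · [s⁻¹] = kg·m·s⁻²
  82.36 kg·m/s:  kg·m·s⁻¹
  109 m²·Pa:  Pa·m² = N·m⁻²·m² = kg·m·s⁻²
The terms do not share a single dimension (kg·m·s⁻² vs kg·m·s⁻¹).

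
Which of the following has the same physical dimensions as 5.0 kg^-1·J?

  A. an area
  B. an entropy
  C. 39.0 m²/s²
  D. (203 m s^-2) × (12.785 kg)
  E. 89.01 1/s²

C.

Reference: J·kg⁻¹ = N·m·kg⁻¹ = m²·s⁻².
Each option:
  A. [area] = m²
  B. [entropy] = kg·m²·s⁻²·K⁻¹
  C. m²·s⁻²  ← same
  D. [m·s⁻²] · [kg] = kg·m·s⁻²
  E. s⁻²
Only C. matches m²·s⁻².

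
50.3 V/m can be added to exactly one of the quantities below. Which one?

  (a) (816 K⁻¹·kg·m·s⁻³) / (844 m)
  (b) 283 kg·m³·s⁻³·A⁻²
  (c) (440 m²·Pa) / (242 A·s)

(c)

Reference: V·m⁻¹ = J·C⁻¹·m⁻¹ = kg·m·s⁻³·A⁻¹.
Each option:
  (a) [kg·m·s⁻³·K⁻¹] / [m] = kg·s⁻³·K⁻¹
  (b) kg·m³·s⁻³·A⁻²
  (c) [kg·m·s⁻²] / [s·A] = kg·m·s⁻³·A⁻¹  ← same
Only (c) matches kg·m·s⁻³·A⁻¹.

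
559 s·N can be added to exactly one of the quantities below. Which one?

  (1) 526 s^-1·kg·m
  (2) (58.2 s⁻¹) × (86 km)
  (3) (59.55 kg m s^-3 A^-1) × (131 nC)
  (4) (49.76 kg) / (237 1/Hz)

(1)

Reference: N·s = kg·m·s⁻²·s = kg·m·s⁻¹.
Each option:
  (1) kg·m·s⁻¹  ← same
  (2) [s⁻¹] · [m] = m·s⁻¹
  (3) [kg·m·s⁻³·A⁻¹] · [s·A] = kg·m·s⁻²
  (4) [kg] / [s] = kg·s⁻¹
Only (1) matches kg·m·s⁻¹.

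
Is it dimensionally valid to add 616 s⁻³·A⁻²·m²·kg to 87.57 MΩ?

Dimensions:
  616 s⁻³·A⁻²·m²·kg:  kg·m²·s⁻³·A⁻²
  87.57 MΩ:  Ω = V·A⁻¹ = kg·m²·s⁻³·A⁻²
Both are kg·m²·s⁻³·A⁻², so they have the same dimensions and can be added.

Yes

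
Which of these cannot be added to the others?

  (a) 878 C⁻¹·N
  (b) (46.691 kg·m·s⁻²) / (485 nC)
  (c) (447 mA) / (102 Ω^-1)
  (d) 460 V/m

(c)

In SI base units:
  (a) N·C⁻¹ = kg·m·s⁻²·(s·A)⁻¹ = kg·m·s⁻³·A⁻¹
  (b) [kg·m·s⁻²] / [s·A] = kg·m·s⁻³·A⁻¹
  (c) [A] / [kg⁻¹·m⁻²·s³·A²] = kg·m²·s⁻³·A⁻¹
  (d) V·m⁻¹ = J·C⁻¹·m⁻¹ = kg·m·s⁻³·A⁻¹
All reduce to kg·m·s⁻³·A⁻¹ except (c), which is kg·m²·s⁻³·A⁻¹.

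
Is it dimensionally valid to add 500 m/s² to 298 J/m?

Expand each in SI base units:
  500 m/s²:  m·s⁻²
  298 J/m:  J·m⁻¹ = N·m·m⁻¹ = kg·m·s⁻²
m·s⁻² ≠ kg·m·s⁻², so they cannot be added.

No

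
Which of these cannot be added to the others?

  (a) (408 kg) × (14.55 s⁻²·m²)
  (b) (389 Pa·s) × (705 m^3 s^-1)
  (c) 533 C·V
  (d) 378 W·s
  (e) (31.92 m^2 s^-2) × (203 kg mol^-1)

(e)

Reduce each to base SI dimensions:
  (a) [kg] · [m²·s⁻²] = kg·m²·s⁻²
  (b) [kg·m⁻¹·s⁻¹] · [m³·s⁻¹] = kg·m²·s⁻²
  (c) C·V = s·A·J·C⁻¹ = kg·m²·s⁻²
  (d) W·s = J·s⁻¹·s = kg·m²·s⁻²
  (e) [m²·s⁻²] · [kg·mol⁻¹] = kg·m²·s⁻²·mol⁻¹
All reduce to kg·m²·s⁻² except (e), which is kg·m²·s⁻²·mol⁻¹.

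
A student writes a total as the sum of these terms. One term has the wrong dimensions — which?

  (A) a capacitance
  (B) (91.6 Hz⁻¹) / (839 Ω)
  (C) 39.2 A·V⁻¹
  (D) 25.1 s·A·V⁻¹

Dimensions:
  (A) [capacitance] = kg⁻¹·m⁻²·s⁴·A²
  (B) [s] / [kg·m²·s⁻³·A⁻²] = kg⁻¹·m⁻²·s⁴·A²
  (C) A·V⁻¹ = A·(J·C⁻¹)⁻¹ = kg⁻¹·m⁻²·s³·A²
  (D) A·s·V⁻¹ = A·s·(J·C⁻¹)⁻¹ = kg⁻¹·m⁻²·s⁴·A²
All reduce to kg⁻¹·m⁻²·s⁴·A² except (C), which is kg⁻¹·m⁻²·s³·A².

(C)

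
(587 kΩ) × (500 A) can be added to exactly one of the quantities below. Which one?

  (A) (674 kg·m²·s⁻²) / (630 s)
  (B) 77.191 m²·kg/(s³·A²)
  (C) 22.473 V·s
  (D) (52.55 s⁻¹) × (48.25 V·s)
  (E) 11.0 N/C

(D)

Reference: [kg·m²·s⁻³·A⁻²] · [A] = kg·m²·s⁻³·A⁻¹.
Each option:
  (A) [kg·m²·s⁻²] / [s] = kg·m²·s⁻³
  (B) kg·m²·s⁻³·A⁻²
  (C) V·s = J·C⁻¹·s = kg·m²·s⁻²·A⁻¹
  (D) [s⁻¹] · [kg·m²·s⁻²·A⁻¹] = kg·m²·s⁻³·A⁻¹  ← same
  (E) N·C⁻¹ = kg·m·s⁻²·(s·A)⁻¹ = kg·m·s⁻³·A⁻¹
Only (D) matches kg·m²·s⁻³·A⁻¹.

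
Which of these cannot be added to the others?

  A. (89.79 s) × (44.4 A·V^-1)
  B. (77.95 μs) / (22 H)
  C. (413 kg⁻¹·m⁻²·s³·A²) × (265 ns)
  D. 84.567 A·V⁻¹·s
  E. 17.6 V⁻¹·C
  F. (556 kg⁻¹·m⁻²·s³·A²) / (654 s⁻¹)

B.

In SI base units:
  A. [s] · [kg⁻¹·m⁻²·s³·A²] = kg⁻¹·m⁻²·s⁴·A²
  B. [s] / [kg·m²·s⁻²·A⁻²] = kg⁻¹·m⁻²·s³·A²
  C. [kg⁻¹·m⁻²·s³·A²] · [s] = kg⁻¹·m⁻²·s⁴·A²
  D. A·s·V⁻¹ = A·s·(J·C⁻¹)⁻¹ = kg⁻¹·m⁻²·s⁴·A²
  E. C·V⁻¹ = s·A·(J·C⁻¹)⁻¹ = kg⁻¹·m⁻²·s⁴·A²
  F. [kg⁻¹·m⁻²·s³·A²] / [s⁻¹] = kg⁻¹·m⁻²·s⁴·A²
All reduce to kg⁻¹·m⁻²·s⁴·A² except B., which is kg⁻¹·m⁻²·s³·A².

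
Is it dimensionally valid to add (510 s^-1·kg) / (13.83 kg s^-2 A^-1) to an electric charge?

Yes

Work out the base dimensions of each:
  (510 s^-1·kg) / (13.83 kg s^-2 A^-1):  [kg·s⁻¹] / [kg·s⁻²·A⁻¹] = s·A
  an electric charge:  [electric charge] = s·A
Both are s·A, so they have the same dimensions and can be added.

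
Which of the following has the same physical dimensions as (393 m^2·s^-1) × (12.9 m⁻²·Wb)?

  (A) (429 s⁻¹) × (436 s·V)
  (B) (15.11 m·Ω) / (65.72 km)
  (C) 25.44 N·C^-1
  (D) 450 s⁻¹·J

Reference: [m²·s⁻¹] · [kg·s⁻²·A⁻¹] = kg·m²·s⁻³·A⁻¹.
Each option:
  (A) [s⁻¹] · [kg·m²·s⁻²·A⁻¹] = kg·m²·s⁻³·A⁻¹  ← same
  (B) [kg·m³·s⁻³·A⁻²] / [m] = kg·m²·s⁻³·A⁻²
  (C) N·C⁻¹ = kg·m·s⁻²·(s·A)⁻¹ = kg·m·s⁻³·A⁻¹
  (D) J·s⁻¹ = N·m·s⁻¹ = kg·m²·s⁻³
Only (A) matches kg·m²·s⁻³·A⁻¹.

(A)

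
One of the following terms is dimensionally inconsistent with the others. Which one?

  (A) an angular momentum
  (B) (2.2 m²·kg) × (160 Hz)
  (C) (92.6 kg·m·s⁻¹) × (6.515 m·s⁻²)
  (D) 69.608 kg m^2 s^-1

Expand each in SI base units:
  (A) [angular momentum] = kg·m²·s⁻¹
  (B) [kg·m²] · [s⁻¹] = kg·m²·s⁻¹
  (C) [kg·m·s⁻¹] · [m·s⁻²] = kg·m²·s⁻³
  (D) kg·m²·s⁻¹
All reduce to kg·m²·s⁻¹ except (C), which is kg·m²·s⁻³.

(C)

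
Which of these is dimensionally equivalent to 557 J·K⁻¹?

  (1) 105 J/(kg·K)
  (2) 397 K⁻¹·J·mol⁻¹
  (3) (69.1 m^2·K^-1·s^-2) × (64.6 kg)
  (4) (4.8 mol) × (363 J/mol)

(3)

Reference: J·K⁻¹ = N·m·K⁻¹ = kg·m²·s⁻²·K⁻¹.
Each option:
  (1) J·kg⁻¹·K⁻¹ = N·m·kg⁻¹·K⁻¹ = m²·s⁻²·K⁻¹
  (2) J·mol⁻¹·K⁻¹ = N·m·mol⁻¹·K⁻¹ = kg·m²·s⁻²·K⁻¹·mol⁻¹
  (3) [m²·s⁻²·K⁻¹] · [kg] = kg·m²·s⁻²·K⁻¹  ← same
  (4) [mol] · [kg·m²·s⁻²·mol⁻¹] = kg·m²·s⁻²
Only (3) matches kg·m²·s⁻²·K⁻¹.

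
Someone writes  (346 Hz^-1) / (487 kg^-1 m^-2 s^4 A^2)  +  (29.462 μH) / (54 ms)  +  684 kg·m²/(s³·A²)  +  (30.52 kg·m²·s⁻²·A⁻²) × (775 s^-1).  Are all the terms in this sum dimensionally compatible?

Yes

Work out the base dimensions of each:
  (346 Hz^-1) / (487 kg^-1 m^-2 s^4 A^2):  [s] / [kg⁻¹·m⁻²·s⁴·A²] = kg·m²·s⁻³·A⁻²
  (29.462 μH) / (54 ms):  [kg·m²·s⁻²·A⁻²] / [s] = kg·m²·s⁻³·A⁻²
  684 kg·m²/(s³·A²):  kg·m²·s⁻³·A⁻²
  (30.52 kg·m²·s⁻²·A⁻²) × (775 s^-1):  [kg·m²·s⁻²·A⁻²] · [s⁻¹] = kg·m²·s⁻³·A⁻²
Every term reduces to kg·m²·s⁻³·A⁻².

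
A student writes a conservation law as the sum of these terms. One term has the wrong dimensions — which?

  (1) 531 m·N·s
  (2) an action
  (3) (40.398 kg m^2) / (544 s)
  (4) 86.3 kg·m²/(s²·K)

Dimensions:
  (1) N·m·s = kg·m·s⁻²·m·s = kg·m²·s⁻¹
  (2) [action] = kg·m²·s⁻¹
  (3) [kg·m²] / [s] = kg·m²·s⁻¹
  (4) kg·m²·s⁻²·K⁻¹
All reduce to kg·m²·s⁻¹ except (4), which is kg·m²·s⁻²·K⁻¹.

(4)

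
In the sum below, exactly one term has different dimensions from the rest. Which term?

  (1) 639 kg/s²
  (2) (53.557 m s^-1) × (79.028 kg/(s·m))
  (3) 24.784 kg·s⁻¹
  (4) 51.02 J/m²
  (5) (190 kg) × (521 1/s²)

Reduce each to base SI dimensions:
  (1) kg·s⁻²
  (2) [m·s⁻¹] · [kg·m⁻¹·s⁻¹] = kg·s⁻²
  (3) kg·s⁻¹
  (4) J·m⁻² = N·m·m⁻² = kg·s⁻²
  (5) [kg] · [s⁻²] = kg·s⁻²
All reduce to kg·s⁻² except (3), which is kg·s⁻¹.

(3)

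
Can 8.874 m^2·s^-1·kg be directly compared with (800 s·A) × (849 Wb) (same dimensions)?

Yes

Dimensions:
  8.874 m^2·s^-1·kg:  kg·m²·s⁻¹
  (800 s·A) × (849 Wb):  [s·A] · [kg·m²·s⁻²·A⁻¹] = kg·m²·s⁻¹
Both are kg·m²·s⁻¹, so they have the same dimensions and can be added.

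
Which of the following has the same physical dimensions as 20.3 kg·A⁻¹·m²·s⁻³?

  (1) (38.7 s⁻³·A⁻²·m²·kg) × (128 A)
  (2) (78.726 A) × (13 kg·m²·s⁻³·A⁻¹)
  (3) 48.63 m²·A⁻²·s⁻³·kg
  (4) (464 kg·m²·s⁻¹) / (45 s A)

(1)

Reference: kg·m²·s⁻³·A⁻¹.
Each option:
  (1) [kg·m²·s⁻³·A⁻²] · [A] = kg·m²·s⁻³·A⁻¹  ← same
  (2) [A] · [kg·m²·s⁻³·A⁻¹] = kg·m²·s⁻³
  (3) kg·m²·s⁻³·A⁻²
  (4) [kg·m²·s⁻¹] / [s·A] = kg·m²·s⁻²·A⁻¹
Only (1) matches kg·m²·s⁻³·A⁻¹.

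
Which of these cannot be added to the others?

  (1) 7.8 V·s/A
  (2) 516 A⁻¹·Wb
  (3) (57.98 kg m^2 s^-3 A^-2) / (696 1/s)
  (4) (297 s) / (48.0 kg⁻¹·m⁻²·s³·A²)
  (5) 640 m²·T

Work out the base dimensions of each:
  (1) V·s·A⁻¹ = J·C⁻¹·s·A⁻¹ = kg·m²·s⁻²·A⁻²
  (2) Wb·A⁻¹ = V·s·A⁻¹ = kg·m²·s⁻²·A⁻²
  (3) [kg·m²·s⁻³·A⁻²] / [s⁻¹] = kg·m²·s⁻²·A⁻²
  (4) [s] / [kg⁻¹·m⁻²·s³·A²] = kg·m²·s⁻²·A⁻²
  (5) T·m² = Wb·m⁻²·m² = kg·m²·s⁻²·A⁻¹
All reduce to kg·m²·s⁻²·A⁻² except (5), which is kg·m²·s⁻²·A⁻¹.

(5)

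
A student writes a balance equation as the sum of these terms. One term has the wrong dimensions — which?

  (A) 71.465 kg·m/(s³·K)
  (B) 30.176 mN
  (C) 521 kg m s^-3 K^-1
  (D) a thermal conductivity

Work out the base dimensions of each:
  (A) kg·m·s⁻³·K⁻¹
  (B) N = kg·m·s⁻²
  (C) kg·m·s⁻³·K⁻¹
  (D) [thermal conductivity] = kg·m·s⁻³·K⁻¹
All reduce to kg·m·s⁻³·K⁻¹ except (B), which is kg·m·s⁻².

(B)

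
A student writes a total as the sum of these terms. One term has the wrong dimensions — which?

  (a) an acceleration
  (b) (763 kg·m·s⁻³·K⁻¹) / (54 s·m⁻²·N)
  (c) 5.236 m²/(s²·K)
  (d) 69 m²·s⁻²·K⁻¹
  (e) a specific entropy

Reduce each to base SI dimensions:
  (a) [acceleration] = m·s⁻²
  (b) [kg·m·s⁻³·K⁻¹] / [kg·m⁻¹·s⁻¹] = m²·s⁻²·K⁻¹
  (c) m²·s⁻²·K⁻¹
  (d) m²·s⁻²·K⁻¹
  (e) [specific entropy] = m²·s⁻²·K⁻¹
All reduce to m²·s⁻²·K⁻¹ except (a), which is m·s⁻².

(a)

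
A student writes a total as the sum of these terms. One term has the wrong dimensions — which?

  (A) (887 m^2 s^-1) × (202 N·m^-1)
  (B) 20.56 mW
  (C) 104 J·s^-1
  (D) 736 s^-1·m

(D)

In SI base units:
  (A) [m²·s⁻¹] · [kg·s⁻²] = kg·m²·s⁻³
  (B) W = J·s⁻¹ = kg·m²·s⁻³
  (C) J·s⁻¹ = N·m·s⁻¹ = kg·m²·s⁻³
  (D) m·s⁻¹
All reduce to kg·m²·s⁻³ except (D), which is m·s⁻¹.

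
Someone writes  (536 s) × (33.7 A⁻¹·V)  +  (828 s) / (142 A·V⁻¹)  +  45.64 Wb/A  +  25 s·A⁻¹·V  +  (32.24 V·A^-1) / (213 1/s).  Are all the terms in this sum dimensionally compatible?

Yes

Expand each in SI base units:
  (536 s) × (33.7 A⁻¹·V):  [s] · [kg·m²·s⁻³·A⁻²] = kg·m²·s⁻²·A⁻²
  (828 s) / (142 A·V⁻¹):  [s] / [kg⁻¹·m⁻²·s³·A²] = kg·m²·s⁻²·A⁻²
  45.64 Wb/A:  Wb·A⁻¹ = V·s·A⁻¹ = kg·m²·s⁻²·A⁻²
  25 s·A⁻¹·V:  V·s·A⁻¹ = J·C⁻¹·s·A⁻¹ = kg·m²·s⁻²·A⁻²
  (32.24 V·A^-1) / (213 1/s):  [kg·m²·s⁻³·A⁻²] / [s⁻¹] = kg·m²·s⁻²·A⁻²
Every term reduces to kg·m²·s⁻²·A⁻².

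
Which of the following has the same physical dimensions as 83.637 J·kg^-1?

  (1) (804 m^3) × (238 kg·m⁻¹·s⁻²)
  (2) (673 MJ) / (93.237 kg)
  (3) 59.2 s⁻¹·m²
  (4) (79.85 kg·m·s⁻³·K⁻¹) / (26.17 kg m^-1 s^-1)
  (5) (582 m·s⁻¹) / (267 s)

Reference: J·kg⁻¹ = N·m·kg⁻¹ = m²·s⁻².
Each option:
  (1) [m³] · [kg·m⁻¹·s⁻²] = kg·m²·s⁻²
  (2) [kg·m²·s⁻²] / [kg] = m²·s⁻²  ← same
  (3) m²·s⁻¹
  (4) [kg·m·s⁻³·K⁻¹] / [kg·m⁻¹·s⁻¹] = m²·s⁻²·K⁻¹
  (5) [m·s⁻¹] / [s] = m·s⁻²
Only (2) matches m²·s⁻².

(2)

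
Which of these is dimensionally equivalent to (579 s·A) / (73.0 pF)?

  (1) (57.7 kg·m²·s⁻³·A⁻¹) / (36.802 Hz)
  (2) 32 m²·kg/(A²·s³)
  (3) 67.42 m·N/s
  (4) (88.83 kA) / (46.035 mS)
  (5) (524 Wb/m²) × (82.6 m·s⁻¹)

Reference: [s·A] / [kg⁻¹·m⁻²·s⁴·A²] = kg·m²·s⁻³·A⁻¹.
Each option:
  (1) [kg·m²·s⁻³·A⁻¹] / [s⁻¹] = kg·m²·s⁻²·A⁻¹
  (2) kg·m²·s⁻³·A⁻²
  (3) N·m·s⁻¹ = kg·m·s⁻²·m·s⁻¹ = kg·m²·s⁻³
  (4) [A] / [kg⁻¹·m⁻²·s³·A²] = kg·m²·s⁻³·A⁻¹  ← same
  (5) [kg·s⁻²·A⁻¹] · [m·s⁻¹] = kg·m·s⁻³·A⁻¹
Only (4) matches kg·m²·s⁻³·A⁻¹.

(4)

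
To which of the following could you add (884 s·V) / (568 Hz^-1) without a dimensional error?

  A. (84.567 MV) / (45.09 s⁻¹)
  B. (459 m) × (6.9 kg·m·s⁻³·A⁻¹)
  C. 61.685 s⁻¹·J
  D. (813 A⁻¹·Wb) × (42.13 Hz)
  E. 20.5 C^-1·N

B.

Reference: [kg·m²·s⁻²·A⁻¹] / [s] = kg·m²·s⁻³·A⁻¹.
Each option:
  A. [kg·m²·s⁻³·A⁻¹] / [s⁻¹] = kg·m²·s⁻²·A⁻¹
  B. [m] · [kg·m·s⁻³·A⁻¹] = kg·m²·s⁻³·A⁻¹  ← same
  C. J·s⁻¹ = N·m·s⁻¹ = kg·m²·s⁻³
  D. [kg·m²·s⁻²·A⁻²] · [s⁻¹] = kg·m²·s⁻³·A⁻²
  E. N·C⁻¹ = kg·m·s⁻²·(s·A)⁻¹ = kg·m·s⁻³·A⁻¹
Only B. matches kg·m²·s⁻³·A⁻¹.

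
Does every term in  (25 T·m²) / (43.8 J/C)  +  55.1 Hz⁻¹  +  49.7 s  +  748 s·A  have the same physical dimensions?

No

Expand each in SI base units:
  (25 T·m²) / (43.8 J/C):  [kg·m²·s⁻²·A⁻¹] / [kg·m²·s⁻³·A⁻¹] = s
  55.1 Hz⁻¹:  Hz⁻¹ = (s⁻¹)⁻¹ = s
  49.7 s:  s
  748 s·A:  A·s = s·A
The terms do not share a single dimension (s vs s·A).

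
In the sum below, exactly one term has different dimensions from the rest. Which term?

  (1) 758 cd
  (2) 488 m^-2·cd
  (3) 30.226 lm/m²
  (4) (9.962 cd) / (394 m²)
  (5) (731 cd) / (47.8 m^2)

Reduce each to base SI dimensions:
  (1) cd
  (2) cd·m⁻² = m⁻²·cd
  (3) lm·m⁻² = cd·m⁻² = m⁻²·cd
  (4) [cd] / [m²] = m⁻²·cd
  (5) [cd] / [m²] = m⁻²·cd
All reduce to m⁻²·cd except (1), which is cd.

(1)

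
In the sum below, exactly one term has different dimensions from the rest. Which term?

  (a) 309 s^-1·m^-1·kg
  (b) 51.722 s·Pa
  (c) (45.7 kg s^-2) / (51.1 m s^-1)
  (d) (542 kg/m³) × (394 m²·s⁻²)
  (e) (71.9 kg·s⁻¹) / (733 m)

In SI base units:
  (a) kg·m⁻¹·s⁻¹
  (b) Pa·s = N·m⁻²·s = kg·m⁻¹·s⁻¹
  (c) [kg·s⁻²] / [m·s⁻¹] = kg·m⁻¹·s⁻¹
  (d) [kg·m⁻³] · [m²·s⁻²] = kg·m⁻¹·s⁻²
  (e) [kg·s⁻¹] / [m] = kg·m⁻¹·s⁻¹
All reduce to kg·m⁻¹·s⁻¹ except (d), which is kg·m⁻¹·s⁻².

(d)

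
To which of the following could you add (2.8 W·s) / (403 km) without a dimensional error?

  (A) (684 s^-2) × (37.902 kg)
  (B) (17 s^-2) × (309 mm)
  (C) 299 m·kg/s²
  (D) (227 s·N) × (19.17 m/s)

(C)

Reference: [kg·m²·s⁻²] / [m] = kg·m·s⁻².
Each option:
  (A) [s⁻²] · [kg] = kg·s⁻²
  (B) [s⁻²] · [m] = m·s⁻²
  (C) kg·m·s⁻²  ← same
  (D) [kg·m·s⁻¹] · [m·s⁻¹] = kg·m²·s⁻²
Only (C) matches kg·m·s⁻².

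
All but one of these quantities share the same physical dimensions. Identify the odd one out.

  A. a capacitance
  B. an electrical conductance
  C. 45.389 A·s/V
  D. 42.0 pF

B.

Dimensions:
  A. [capacitance] = kg⁻¹·m⁻²·s⁴·A²
  B. [electrical conductance] = kg⁻¹·m⁻²·s³·A²
  C. A·s·V⁻¹ = A·s·(J·C⁻¹)⁻¹ = kg⁻¹·m⁻²·s⁴·A²
  D. F = C·V⁻¹ = kg⁻¹·m⁻²·s⁴·A²
All reduce to kg⁻¹·m⁻²·s⁴·A² except B., which is kg⁻¹·m⁻²·s³·A².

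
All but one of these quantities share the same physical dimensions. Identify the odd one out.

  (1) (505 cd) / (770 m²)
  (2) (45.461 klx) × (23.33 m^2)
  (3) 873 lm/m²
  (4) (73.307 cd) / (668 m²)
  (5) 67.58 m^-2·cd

(2)

Expand each in SI base units:
  (1) [cd] / [m²] = m⁻²·cd
  (2) [m⁻²·cd] · [m²] = cd
  (3) lm·m⁻² = cd·m⁻² = m⁻²·cd
  (4) [cd] / [m²] = m⁻²·cd
  (5) cd·m⁻² = m⁻²·cd
All reduce to m⁻²·cd except (2), which is cd.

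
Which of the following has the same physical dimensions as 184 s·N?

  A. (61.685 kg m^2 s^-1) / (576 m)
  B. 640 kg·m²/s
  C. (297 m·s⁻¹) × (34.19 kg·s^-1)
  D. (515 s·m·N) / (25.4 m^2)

A.

Reference: N·s = kg·m·s⁻²·s = kg·m·s⁻¹.
Each option:
  A. [kg·m²·s⁻¹] / [m] = kg·m·s⁻¹  ← same
  B. kg·m²·s⁻¹
  C. [m·s⁻¹] · [kg·s⁻¹] = kg·m·s⁻²
  D. [kg·m²·s⁻¹] / [m²] = kg·s⁻¹
Only A. matches kg·m·s⁻¹.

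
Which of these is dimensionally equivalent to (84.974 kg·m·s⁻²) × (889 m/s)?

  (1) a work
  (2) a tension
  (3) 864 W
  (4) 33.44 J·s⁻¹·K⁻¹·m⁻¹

(3)

Reference: [kg·m·s⁻²] · [m·s⁻¹] = kg·m²·s⁻³.
Each option:
  (1) [work] = kg·m²·s⁻²
  (2) [tension] = kg·m·s⁻²
  (3) W = J·s⁻¹ = kg·m²·s⁻³  ← same
  (4) J·s⁻¹·m⁻¹·K⁻¹ = N·m·s⁻¹·m⁻¹·K⁻¹ = kg·m·s⁻³·K⁻¹
Only (3) matches kg·m²·s⁻³.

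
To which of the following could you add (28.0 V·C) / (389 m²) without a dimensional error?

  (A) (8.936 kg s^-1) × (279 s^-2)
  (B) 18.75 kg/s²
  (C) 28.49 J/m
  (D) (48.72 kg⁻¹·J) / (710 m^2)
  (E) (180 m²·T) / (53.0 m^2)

(B)

Reference: [kg·m²·s⁻²] / [m²] = kg·s⁻².
Each option:
  (A) [kg·s⁻¹] · [s⁻²] = kg·s⁻³
  (B) kg·s⁻²  ← same
  (C) J·m⁻¹ = N·m·m⁻¹ = kg·m·s⁻²
  (D) [m²·s⁻²] / [m²] = s⁻²
  (E) [kg·m²·s⁻²·A⁻¹] / [m²] = kg·s⁻²·A⁻¹
Only (B) matches kg·s⁻².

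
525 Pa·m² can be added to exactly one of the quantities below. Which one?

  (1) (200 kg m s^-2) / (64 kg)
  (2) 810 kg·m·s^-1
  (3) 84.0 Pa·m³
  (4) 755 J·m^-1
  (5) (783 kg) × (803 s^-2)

Reference: Pa·m² = N·m⁻²·m² = kg·m·s⁻².
Each option:
  (1) [kg·m·s⁻²] / [kg] = m·s⁻²
  (2) kg·m·s⁻¹
  (3) Pa·m³ = N·m⁻²·m³ = kg·m²·s⁻²
  (4) J·m⁻¹ = N·m·m⁻¹ = kg·m·s⁻²  ← same
  (5) [kg] · [s⁻²] = kg·s⁻²
Only (4) matches kg·m·s⁻².

(4)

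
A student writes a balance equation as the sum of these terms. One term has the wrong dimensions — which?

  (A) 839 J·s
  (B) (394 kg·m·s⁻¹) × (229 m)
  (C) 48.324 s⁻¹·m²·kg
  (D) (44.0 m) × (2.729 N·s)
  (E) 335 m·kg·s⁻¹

Dimensions:
  (A) J·s = N·m·s = kg·m²·s⁻¹
  (B) [kg·m·s⁻¹] · [m] = kg·m²·s⁻¹
  (C) kg·m²·s⁻¹
  (D) [m] · [kg·m·s⁻¹] = kg·m²·s⁻¹
  (E) kg·m·s⁻¹
All reduce to kg·m²·s⁻¹ except (E), which is kg·m·s⁻¹.

(E)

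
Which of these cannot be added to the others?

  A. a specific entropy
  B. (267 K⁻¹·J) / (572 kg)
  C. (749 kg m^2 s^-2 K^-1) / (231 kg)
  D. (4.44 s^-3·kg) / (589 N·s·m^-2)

D.

Work out the base dimensions of each:
  A. [specific entropy] = m²·s⁻²·K⁻¹
  B. [kg·m²·s⁻²·K⁻¹] / [kg] = m²·s⁻²·K⁻¹
  C. [kg·m²·s⁻²·K⁻¹] / [kg] = m²·s⁻²·K⁻¹
  D. [kg·s⁻³] / [kg·m⁻¹·s⁻¹] = m·s⁻²
All reduce to m²·s⁻²·K⁻¹ except D., which is m·s⁻².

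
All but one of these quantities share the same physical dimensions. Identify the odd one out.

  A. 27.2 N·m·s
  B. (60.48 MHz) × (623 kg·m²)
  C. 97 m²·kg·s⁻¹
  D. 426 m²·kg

In SI base units:
  A. N·m·s = kg·m·s⁻²·m·s = kg·m²·s⁻¹
  B. [s⁻¹] · [kg·m²] = kg·m²·s⁻¹
  C. kg·m²·s⁻¹
  D. kg·m²
All reduce to kg·m²·s⁻¹ except D., which is kg·m².

D.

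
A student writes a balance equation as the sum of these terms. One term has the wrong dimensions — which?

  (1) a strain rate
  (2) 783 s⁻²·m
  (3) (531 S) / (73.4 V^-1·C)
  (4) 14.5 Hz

Reduce each to base SI dimensions:
  (1) [strain rate] = s⁻¹
  (2) m·s⁻²
  (3) [kg⁻¹·m⁻²·s³·A²] / [kg⁻¹·m⁻²·s⁴·A²] = s⁻¹
  (4) Hz = s⁻¹
All reduce to s⁻¹ except (2), which is m·s⁻².

(2)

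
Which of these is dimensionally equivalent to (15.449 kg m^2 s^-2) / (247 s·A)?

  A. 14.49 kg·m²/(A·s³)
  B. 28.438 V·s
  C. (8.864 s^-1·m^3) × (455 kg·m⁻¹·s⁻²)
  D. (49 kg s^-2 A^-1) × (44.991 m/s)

Reference: [kg·m²·s⁻²] / [s·A] = kg·m²·s⁻³·A⁻¹.
Each option:
  A. kg·m²·s⁻³·A⁻¹  ← same
  B. V·s = J·C⁻¹·s = kg·m²·s⁻²·A⁻¹
  C. [m³·s⁻¹] · [kg·m⁻¹·s⁻²] = kg·m²·s⁻³
  D. [kg·s⁻²·A⁻¹] · [m·s⁻¹] = kg·m·s⁻³·A⁻¹
Only A. matches kg·m²·s⁻³·A⁻¹.

A.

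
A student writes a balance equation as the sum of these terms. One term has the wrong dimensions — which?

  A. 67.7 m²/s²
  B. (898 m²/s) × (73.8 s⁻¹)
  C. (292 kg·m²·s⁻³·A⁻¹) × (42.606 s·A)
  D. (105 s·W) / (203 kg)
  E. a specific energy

C.

Expand each in SI base units:
  A. m²·s⁻²
  B. [m²·s⁻¹] · [s⁻¹] = m²·s⁻²
  C. [kg·m²·s⁻³·A⁻¹] · [s·A] = kg·m²·s⁻²
  D. [kg·m²·s⁻²] / [kg] = m²·s⁻²
  E. [specific energy] = m²·s⁻²
All reduce to m²·s⁻² except C., which is kg·m²·s⁻².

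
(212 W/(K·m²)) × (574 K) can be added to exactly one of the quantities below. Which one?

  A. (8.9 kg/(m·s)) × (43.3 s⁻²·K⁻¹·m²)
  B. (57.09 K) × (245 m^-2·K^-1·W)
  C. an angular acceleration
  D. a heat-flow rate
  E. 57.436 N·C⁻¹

B.

Reference: [kg·s⁻³·K⁻¹] · [K] = kg·s⁻³.
Each option:
  A. [kg·m⁻¹·s⁻¹] · [m²·s⁻²·K⁻¹] = kg·m·s⁻³·K⁻¹
  B. [K] · [kg·s⁻³·K⁻¹] = kg·s⁻³  ← same
  C. [angular acceleration] = s⁻²
  D. [heat-flow rate] = kg·m²·s⁻³
  E. N·C⁻¹ = kg·m·s⁻²·(s·A)⁻¹ = kg·m·s⁻³·A⁻¹
Only B. matches kg·s⁻³.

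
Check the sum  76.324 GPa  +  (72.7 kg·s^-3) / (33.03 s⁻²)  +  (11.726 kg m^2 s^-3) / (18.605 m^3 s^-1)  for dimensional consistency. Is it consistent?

No

Expand each in SI base units:
  76.324 GPa:  Pa = N·m⁻² = kg·m⁻¹·s⁻²
  (72.7 kg·s^-3) / (33.03 s⁻²):  [kg·s⁻³] / [s⁻²] = kg·s⁻¹
  (11.726 kg m^2 s^-3) / (18.605 m^3 s^-1):  [kg·m²·s⁻³] / [m³·s⁻¹] = kg·m⁻¹·s⁻²
The terms do not share a single dimension (kg·m⁻¹·s⁻² vs kg·s⁻¹).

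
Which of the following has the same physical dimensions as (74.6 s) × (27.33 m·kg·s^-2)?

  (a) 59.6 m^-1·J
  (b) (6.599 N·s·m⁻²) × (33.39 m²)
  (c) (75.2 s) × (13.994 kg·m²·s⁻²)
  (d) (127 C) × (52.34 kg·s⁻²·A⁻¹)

(b)

Reference: [s] · [kg·m·s⁻²] = kg·m·s⁻¹.
Each option:
  (a) J·m⁻¹ = N·m·m⁻¹ = kg·m·s⁻²
  (b) [kg·m⁻¹·s⁻¹] · [m²] = kg·m·s⁻¹  ← same
  (c) [s] · [kg·m²·s⁻²] = kg·m²·s⁻¹
  (d) [s·A] · [kg·s⁻²·A⁻¹] = kg·s⁻¹
Only (b) matches kg·m·s⁻¹.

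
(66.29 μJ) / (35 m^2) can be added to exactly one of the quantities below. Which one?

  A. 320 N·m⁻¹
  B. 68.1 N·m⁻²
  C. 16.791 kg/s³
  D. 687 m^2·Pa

Reference: [kg·m²·s⁻²] / [m²] = kg·s⁻².
Each option:
  A. N·m⁻¹ = kg·m·s⁻²·m⁻¹ = kg·s⁻²  ← same
  B. N·m⁻² = kg·m·s⁻²·m⁻² = kg·m⁻¹·s⁻²
  C. kg·s⁻³
  D. Pa·m² = N·m⁻²·m² = kg·m·s⁻²
Only A. matches kg·s⁻².

A.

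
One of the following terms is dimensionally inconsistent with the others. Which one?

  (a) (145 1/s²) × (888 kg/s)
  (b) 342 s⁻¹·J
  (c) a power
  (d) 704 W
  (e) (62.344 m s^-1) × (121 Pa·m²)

(a)

Expand each in SI base units:
  (a) [s⁻²] · [kg·s⁻¹] = kg·s⁻³
  (b) J·s⁻¹ = N·m·s⁻¹ = kg·m²·s⁻³
  (c) [power] = kg·m²·s⁻³
  (d) W = J·s⁻¹ = kg·m²·s⁻³
  (e) [m·s⁻¹] · [kg·m·s⁻²] = kg·m²·s⁻³
All reduce to kg·m²·s⁻³ except (a), which is kg·s⁻³.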